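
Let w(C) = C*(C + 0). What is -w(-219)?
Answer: -47961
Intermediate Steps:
w(C) = C**2 (w(C) = C*C = C**2)
-w(-219) = -1*(-219)**2 = -1*47961 = -47961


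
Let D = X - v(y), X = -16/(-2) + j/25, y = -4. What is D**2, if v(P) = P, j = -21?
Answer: 77841/625 ≈ 124.55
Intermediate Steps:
X = 179/25 (X = -16/(-2) - 21/25 = -16*(-1/2) - 21*1/25 = 8 - 21/25 = 179/25 ≈ 7.1600)
D = 279/25 (D = 179/25 - 1*(-4) = 179/25 + 4 = 279/25 ≈ 11.160)
D**2 = (279/25)**2 = 77841/625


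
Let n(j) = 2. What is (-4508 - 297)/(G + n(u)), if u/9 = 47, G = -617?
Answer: 961/123 ≈ 7.8130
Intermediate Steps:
u = 423 (u = 9*47 = 423)
(-4508 - 297)/(G + n(u)) = (-4508 - 297)/(-617 + 2) = -4805/(-615) = -4805*(-1/615) = 961/123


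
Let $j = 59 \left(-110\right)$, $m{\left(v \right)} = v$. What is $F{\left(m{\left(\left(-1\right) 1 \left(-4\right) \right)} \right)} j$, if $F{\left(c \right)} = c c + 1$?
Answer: $-110330$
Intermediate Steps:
$F{\left(c \right)} = 1 + c^{2}$ ($F{\left(c \right)} = c^{2} + 1 = 1 + c^{2}$)
$j = -6490$
$F{\left(m{\left(\left(-1\right) 1 \left(-4\right) \right)} \right)} j = \left(1 + \left(\left(-1\right) 1 \left(-4\right)\right)^{2}\right) \left(-6490\right) = \left(1 + \left(\left(-1\right) \left(-4\right)\right)^{2}\right) \left(-6490\right) = \left(1 + 4^{2}\right) \left(-6490\right) = \left(1 + 16\right) \left(-6490\right) = 17 \left(-6490\right) = -110330$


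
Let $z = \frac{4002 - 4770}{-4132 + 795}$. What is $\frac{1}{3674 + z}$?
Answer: $\frac{3337}{12260906} \approx 0.00027217$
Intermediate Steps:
$z = \frac{768}{3337}$ ($z = - \frac{768}{-3337} = \left(-768\right) \left(- \frac{1}{3337}\right) = \frac{768}{3337} \approx 0.23015$)
$\frac{1}{3674 + z} = \frac{1}{3674 + \frac{768}{3337}} = \frac{1}{\frac{12260906}{3337}} = \frac{3337}{12260906}$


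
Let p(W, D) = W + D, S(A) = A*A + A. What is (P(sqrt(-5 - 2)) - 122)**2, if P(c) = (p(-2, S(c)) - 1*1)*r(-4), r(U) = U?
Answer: 6612 + 656*I*sqrt(7) ≈ 6612.0 + 1735.6*I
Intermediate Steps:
S(A) = A + A**2 (S(A) = A**2 + A = A + A**2)
p(W, D) = D + W
P(c) = 12 - 4*c*(1 + c) (P(c) = ((c*(1 + c) - 2) - 1*1)*(-4) = ((-2 + c*(1 + c)) - 1)*(-4) = (-3 + c*(1 + c))*(-4) = 12 - 4*c*(1 + c))
(P(sqrt(-5 - 2)) - 122)**2 = ((12 - 4*sqrt(-5 - 2)*(1 + sqrt(-5 - 2))) - 122)**2 = ((12 - 4*sqrt(-7)*(1 + sqrt(-7))) - 122)**2 = ((12 - 4*I*sqrt(7)*(1 + I*sqrt(7))) - 122)**2 = (-110 - 4*I*sqrt(7)*(1 + I*sqrt(7)))**2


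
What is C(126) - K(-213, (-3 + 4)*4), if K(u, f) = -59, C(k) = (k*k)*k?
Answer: 2000435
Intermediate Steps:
C(k) = k³ (C(k) = k²*k = k³)
C(126) - K(-213, (-3 + 4)*4) = 126³ - 1*(-59) = 2000376 + 59 = 2000435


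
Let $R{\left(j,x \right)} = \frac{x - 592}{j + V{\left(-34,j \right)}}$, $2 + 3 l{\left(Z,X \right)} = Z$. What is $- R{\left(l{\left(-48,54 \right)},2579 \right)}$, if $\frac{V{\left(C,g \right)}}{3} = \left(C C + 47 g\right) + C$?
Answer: $- \frac{5961}{2998} \approx -1.9883$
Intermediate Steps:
$l{\left(Z,X \right)} = - \frac{2}{3} + \frac{Z}{3}$
$V{\left(C,g \right)} = 3 C + 3 C^{2} + 141 g$ ($V{\left(C,g \right)} = 3 \left(\left(C C + 47 g\right) + C\right) = 3 \left(\left(C^{2} + 47 g\right) + C\right) = 3 \left(C + C^{2} + 47 g\right) = 3 C + 3 C^{2} + 141 g$)
$R{\left(j,x \right)} = \frac{-592 + x}{3366 + 142 j}$ ($R{\left(j,x \right)} = \frac{x - 592}{j + \left(3 \left(-34\right) + 3 \left(-34\right)^{2} + 141 j\right)} = \frac{-592 + x}{j + \left(-102 + 3 \cdot 1156 + 141 j\right)} = \frac{-592 + x}{j + \left(-102 + 3468 + 141 j\right)} = \frac{-592 + x}{j + \left(3366 + 141 j\right)} = \frac{-592 + x}{3366 + 142 j}$)
$- R{\left(l{\left(-48,54 \right)},2579 \right)} = - \frac{-592 + 2579}{2 \left(1683 + 71 \left(- \frac{2}{3} + \frac{1}{3} \left(-48\right)\right)\right)} = - \frac{1987}{2 \left(1683 + 71 \left(- \frac{2}{3} - 16\right)\right)} = - \frac{1987}{2 \left(1683 + 71 \left(- \frac{50}{3}\right)\right)} = - \frac{1987}{2 \left(1683 - \frac{3550}{3}\right)} = - \frac{1987}{2 \cdot \frac{1499}{3}} = - \frac{3 \cdot 1987}{2 \cdot 1499} = \left(-1\right) \frac{5961}{2998} = - \frac{5961}{2998}$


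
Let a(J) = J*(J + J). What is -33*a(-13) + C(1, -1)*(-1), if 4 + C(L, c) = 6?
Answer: -11156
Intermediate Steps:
C(L, c) = 2 (C(L, c) = -4 + 6 = 2)
a(J) = 2*J² (a(J) = J*(2*J) = 2*J²)
-33*a(-13) + C(1, -1)*(-1) = -66*(-13)² + 2*(-1) = -66*169 - 2 = -33*338 - 2 = -11154 - 2 = -11156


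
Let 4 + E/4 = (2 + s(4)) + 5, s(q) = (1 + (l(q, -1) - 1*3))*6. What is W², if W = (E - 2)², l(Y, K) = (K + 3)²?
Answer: 11316496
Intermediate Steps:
l(Y, K) = (3 + K)²
s(q) = 12 (s(q) = (1 + ((3 - 1)² - 1*3))*6 = (1 + (2² - 3))*6 = (1 + (4 - 3))*6 = (1 + 1)*6 = 2*6 = 12)
E = 60 (E = -16 + 4*((2 + 12) + 5) = -16 + 4*(14 + 5) = -16 + 4*19 = -16 + 76 = 60)
W = 3364 (W = (60 - 2)² = 58² = 3364)
W² = 3364² = 11316496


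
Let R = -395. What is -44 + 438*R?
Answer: -173054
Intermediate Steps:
-44 + 438*R = -44 + 438*(-395) = -44 - 173010 = -173054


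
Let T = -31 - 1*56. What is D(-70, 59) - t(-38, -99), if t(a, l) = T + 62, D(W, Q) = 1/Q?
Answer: 1476/59 ≈ 25.017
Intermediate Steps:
T = -87 (T = -31 - 56 = -87)
t(a, l) = -25 (t(a, l) = -87 + 62 = -25)
D(-70, 59) - t(-38, -99) = 1/59 - 1*(-25) = 1/59 + 25 = 1476/59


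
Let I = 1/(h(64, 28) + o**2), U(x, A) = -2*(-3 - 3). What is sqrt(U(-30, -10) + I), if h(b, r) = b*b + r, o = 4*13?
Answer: sqrt(139866459)/3414 ≈ 3.4641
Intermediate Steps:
o = 52
U(x, A) = 12 (U(x, A) = -2*(-6) = 12)
h(b, r) = r + b**2 (h(b, r) = b**2 + r = r + b**2)
I = 1/6828 (I = 1/((28 + 64**2) + 52**2) = 1/((28 + 4096) + 2704) = 1/(4124 + 2704) = 1/6828 ≈ 0.00014646)
sqrt(U(-30, -10) + I) = sqrt(12 + 1/6828) = sqrt(81937/6828) = sqrt(139866459)/3414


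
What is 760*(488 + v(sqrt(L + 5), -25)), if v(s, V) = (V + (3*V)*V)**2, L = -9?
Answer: 2601470880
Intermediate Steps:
v(s, V) = (V + 3*V**2)**2
760*(488 + v(sqrt(L + 5), -25)) = 760*(488 + (-25)**2*(1 + 3*(-25))**2) = 760*(488 + 625*(1 - 75)**2) = 760*(488 + 625*(-74)**2) = 760*(488 + 625*5476) = 760*(488 + 3422500) = 760*3422988 = 2601470880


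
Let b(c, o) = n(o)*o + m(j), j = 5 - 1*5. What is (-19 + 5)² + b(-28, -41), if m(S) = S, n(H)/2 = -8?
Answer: 852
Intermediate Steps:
n(H) = -16 (n(H) = 2*(-8) = -16)
j = 0 (j = 5 - 5 = 0)
b(c, o) = -16*o (b(c, o) = -16*o + 0 = -16*o)
(-19 + 5)² + b(-28, -41) = (-19 + 5)² - 16*(-41) = (-14)² + 656 = 196 + 656 = 852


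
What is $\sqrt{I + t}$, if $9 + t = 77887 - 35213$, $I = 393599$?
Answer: $2 \sqrt{109066} \approx 660.5$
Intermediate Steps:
$t = 42665$ ($t = -9 + \left(77887 - 35213\right) = -9 + 42674 = 42665$)
$\sqrt{I + t} = \sqrt{393599 + 42665} = \sqrt{436264} = 2 \sqrt{109066}$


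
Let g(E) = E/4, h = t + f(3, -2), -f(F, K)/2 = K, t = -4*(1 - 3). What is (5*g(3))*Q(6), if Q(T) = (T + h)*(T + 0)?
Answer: 405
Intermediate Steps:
t = 8 (t = -4*(-2) = 8)
f(F, K) = -2*K
h = 12 (h = 8 - 2*(-2) = 8 + 4 = 12)
Q(T) = T*(12 + T) (Q(T) = (T + 12)*(T + 0) = (12 + T)*T = T*(12 + T))
g(E) = E/4 (g(E) = E*(1/4) = E/4)
(5*g(3))*Q(6) = (5*((1/4)*3))*(6*(12 + 6)) = (5*(3/4))*(6*18) = (15/4)*108 = 405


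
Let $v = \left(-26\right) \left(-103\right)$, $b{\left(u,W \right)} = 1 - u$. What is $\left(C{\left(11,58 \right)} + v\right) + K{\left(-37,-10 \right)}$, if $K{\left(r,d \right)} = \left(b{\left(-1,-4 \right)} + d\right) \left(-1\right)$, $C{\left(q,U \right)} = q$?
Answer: $2697$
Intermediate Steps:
$K{\left(r,d \right)} = -2 - d$ ($K{\left(r,d \right)} = \left(\left(1 - -1\right) + d\right) \left(-1\right) = \left(\left(1 + 1\right) + d\right) \left(-1\right) = \left(2 + d\right) \left(-1\right) = -2 - d$)
$v = 2678$
$\left(C{\left(11,58 \right)} + v\right) + K{\left(-37,-10 \right)} = \left(11 + 2678\right) - -8 = 2689 + \left(-2 + 10\right) = 2689 + 8 = 2697$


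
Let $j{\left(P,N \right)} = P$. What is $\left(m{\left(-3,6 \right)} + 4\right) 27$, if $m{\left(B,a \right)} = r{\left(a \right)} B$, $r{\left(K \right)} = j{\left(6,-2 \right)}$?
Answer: $-378$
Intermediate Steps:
$r{\left(K \right)} = 6$
$m{\left(B,a \right)} = 6 B$
$\left(m{\left(-3,6 \right)} + 4\right) 27 = \left(6 \left(-3\right) + 4\right) 27 = \left(-18 + 4\right) 27 = \left(-14\right) 27 = -378$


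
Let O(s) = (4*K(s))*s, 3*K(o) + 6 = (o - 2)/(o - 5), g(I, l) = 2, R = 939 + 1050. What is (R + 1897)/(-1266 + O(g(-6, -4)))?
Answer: -1943/641 ≈ -3.0312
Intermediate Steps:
R = 1989
K(o) = -2 + (-2 + o)/(3*(-5 + o)) (K(o) = -2 + ((o - 2)/(o - 5))/3 = -2 + ((-2 + o)/(-5 + o))/3 = -2 + (-2 + o)/(3*(-5 + o)))
O(s) = 4*s*(28 - 5*s)/(3*(-5 + s)) (O(s) = (4*((28 - 5*s)/(3*(-5 + s))))*s = (4*(28 - 5*s)/(3*(-5 + s)))*s = 4*s*(28 - 5*s)/(3*(-5 + s)))
(R + 1897)/(-1266 + O(g(-6, -4))) = (1989 + 1897)/(-1266 + (4/3)*2*(28 - 5*2)/(-5 + 2)) = 3886/(-1266 + (4/3)*2*(28 - 10)/(-3)) = 3886/(-1266 + (4/3)*2*(-1/3)*18) = 3886/(-1266 - 16) = 3886/(-1282) = 3886*(-1/1282) = -1943/641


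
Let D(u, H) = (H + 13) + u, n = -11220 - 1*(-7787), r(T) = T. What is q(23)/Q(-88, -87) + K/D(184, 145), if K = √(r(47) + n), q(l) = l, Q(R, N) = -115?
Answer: -⅕ + I*√3386/342 ≈ -0.2 + 0.17014*I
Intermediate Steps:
n = -3433 (n = -11220 + 7787 = -3433)
D(u, H) = 13 + H + u (D(u, H) = (13 + H) + u = 13 + H + u)
K = I*√3386 (K = √(47 - 3433) = √(-3386) = I*√3386 ≈ 58.189*I)
q(23)/Q(-88, -87) + K/D(184, 145) = 23/(-115) + (I*√3386)/(13 + 145 + 184) = 23*(-1/115) + (I*√3386)/342 = -⅕ + (I*√3386)*(1/342) = -⅕ + I*√3386/342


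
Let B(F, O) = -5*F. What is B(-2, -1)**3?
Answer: 1000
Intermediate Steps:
B(-2, -1)**3 = (-5*(-2))**3 = 10**3 = 1000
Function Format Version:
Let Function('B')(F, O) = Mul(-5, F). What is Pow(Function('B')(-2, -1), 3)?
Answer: 1000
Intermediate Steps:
Pow(Function('B')(-2, -1), 3) = Pow(Mul(-5, -2), 3) = Pow(10, 3) = 1000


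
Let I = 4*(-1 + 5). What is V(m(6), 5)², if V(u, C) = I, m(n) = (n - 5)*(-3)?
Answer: 256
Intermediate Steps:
m(n) = 15 - 3*n (m(n) = (-5 + n)*(-3) = 15 - 3*n)
I = 16 (I = 4*4 = 16)
V(u, C) = 16
V(m(6), 5)² = 16² = 256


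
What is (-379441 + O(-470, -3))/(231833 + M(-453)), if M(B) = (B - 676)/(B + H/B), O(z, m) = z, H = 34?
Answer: -77974073373/47582611856 ≈ -1.6387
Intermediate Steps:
M(B) = (-676 + B)/(B + 34/B) (M(B) = (B - 676)/(B + 34/B) = (-676 + B)/(B + 34/B))
(-379441 + O(-470, -3))/(231833 + M(-453)) = (-379441 - 470)/(231833 - 453*(-676 - 453)/(34 + (-453)**2)) = -379911/(231833 - 453*(-1129)/(34 + 205209)) = -379911/(231833 - 453*(-1129)/205243) = -379911/(231833 - 453*1/205243*(-1129)) = -379911/(231833 + 511437/205243) = -379911/47582611856/205243 = -379911*205243/47582611856 = -77974073373/47582611856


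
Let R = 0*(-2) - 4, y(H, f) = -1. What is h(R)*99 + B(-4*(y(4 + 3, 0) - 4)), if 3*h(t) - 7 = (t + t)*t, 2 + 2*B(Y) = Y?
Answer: 1296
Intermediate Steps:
B(Y) = -1 + Y/2
R = -4 (R = 0 - 4 = -4)
h(t) = 7/3 + 2*t**2/3 (h(t) = 7/3 + ((t + t)*t)/3 = 7/3 + ((2*t)*t)/3 = 7/3 + (2*t**2)/3 = 7/3 + 2*t**2/3)
h(R)*99 + B(-4*(y(4 + 3, 0) - 4)) = (7/3 + (2/3)*(-4)**2)*99 + (-1 + (-4*(-1 - 4))/2) = (7/3 + (2/3)*16)*99 + (-1 + (-4*(-5))/2) = (7/3 + 32/3)*99 + (-1 + (1/2)*20) = 13*99 + (-1 + 10) = 1287 + 9 = 1296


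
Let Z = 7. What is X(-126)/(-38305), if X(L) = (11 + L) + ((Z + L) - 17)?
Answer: 251/38305 ≈ 0.0065527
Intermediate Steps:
X(L) = 1 + 2*L (X(L) = (11 + L) + ((7 + L) - 17) = (11 + L) + (-10 + L) = 1 + 2*L)
X(-126)/(-38305) = (1 + 2*(-126))/(-38305) = (1 - 252)*(-1/38305) = -251*(-1/38305) = 251/38305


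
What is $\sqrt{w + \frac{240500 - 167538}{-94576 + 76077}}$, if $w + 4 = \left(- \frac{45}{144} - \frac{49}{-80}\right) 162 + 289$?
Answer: $\frac{\sqrt{2820313327390}}{92495} \approx 18.156$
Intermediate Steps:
$w = \frac{1668}{5}$ ($w = -4 + \left(\left(- \frac{45}{144} - \frac{49}{-80}\right) 162 + 289\right) = -4 + \left(\left(\left(-45\right) \frac{1}{144} - - \frac{49}{80}\right) 162 + 289\right) = -4 + \left(\left(- \frac{5}{16} + \frac{49}{80}\right) 162 + 289\right) = -4 + \left(\frac{3}{10} \cdot 162 + 289\right) = -4 + \left(\frac{243}{5} + 289\right) = -4 + \frac{1688}{5} = \frac{1668}{5} \approx 333.6$)
$\sqrt{w + \frac{240500 - 167538}{-94576 + 76077}} = \sqrt{\frac{1668}{5} + \frac{240500 - 167538}{-94576 + 76077}} = \sqrt{\frac{1668}{5} + \frac{72962}{-18499}} = \sqrt{\frac{1668}{5} + 72962 \left(- \frac{1}{18499}\right)} = \sqrt{\frac{1668}{5} - \frac{72962}{18499}} = \sqrt{\frac{30491522}{92495}} = \frac{\sqrt{2820313327390}}{92495}$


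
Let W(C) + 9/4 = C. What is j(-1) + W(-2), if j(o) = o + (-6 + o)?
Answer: -49/4 ≈ -12.250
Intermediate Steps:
W(C) = -9/4 + C
j(o) = -6 + 2*o
j(-1) + W(-2) = (-6 + 2*(-1)) + (-9/4 - 2) = (-6 - 2) - 17/4 = -8 - 17/4 = -49/4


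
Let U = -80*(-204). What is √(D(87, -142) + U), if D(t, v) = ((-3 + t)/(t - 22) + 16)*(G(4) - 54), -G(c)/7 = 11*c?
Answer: 2*√10626070/65 ≈ 100.30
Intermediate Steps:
G(c) = -77*c
D(t, v) = -5792 - 362*(-3 + t)/(-22 + t) (D(t, v) = ((-3 + t)/(t - 22) + 16)*(-77*4 - 54) = ((-3 + t)/(-22 + t) + 16)*(-308 - 54) = ((-3 + t)/(-22 + t) + 16)*(-362) = (16 + (-3 + t)/(-22 + t))*(-362) = -5792 - 362*(-3 + t)/(-22 + t))
U = 16320
√(D(87, -142) + U) = √(362*(355 - 17*87)/(-22 + 87) + 16320) = √(362*(355 - 1479)/65 + 16320) = √(362*(1/65)*(-1124) + 16320) = √(-406888/65 + 16320) = √(653912/65) = 2*√10626070/65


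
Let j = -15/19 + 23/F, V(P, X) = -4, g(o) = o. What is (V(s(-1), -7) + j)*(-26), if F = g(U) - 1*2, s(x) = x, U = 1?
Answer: 13728/19 ≈ 722.53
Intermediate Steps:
F = -1 (F = 1 - 1*2 = 1 - 2 = -1)
j = -452/19 (j = -15/19 + 23/(-1) = -15*1/19 + 23*(-1) = -15/19 - 23 = -452/19 ≈ -23.789)
(V(s(-1), -7) + j)*(-26) = (-4 - 452/19)*(-26) = -528/19*(-26) = 13728/19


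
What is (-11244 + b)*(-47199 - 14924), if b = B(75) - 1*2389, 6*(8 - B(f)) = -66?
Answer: 845742522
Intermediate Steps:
B(f) = 19 (B(f) = 8 - ⅙*(-66) = 8 + 11 = 19)
b = -2370 (b = 19 - 1*2389 = 19 - 2389 = -2370)
(-11244 + b)*(-47199 - 14924) = (-11244 - 2370)*(-47199 - 14924) = -13614*(-62123) = 845742522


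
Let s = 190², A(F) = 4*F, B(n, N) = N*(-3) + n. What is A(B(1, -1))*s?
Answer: 577600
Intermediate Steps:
B(n, N) = n - 3*N (B(n, N) = -3*N + n = n - 3*N)
s = 36100
A(B(1, -1))*s = (4*(1 - 3*(-1)))*36100 = (4*(1 + 3))*36100 = (4*4)*36100 = 16*36100 = 577600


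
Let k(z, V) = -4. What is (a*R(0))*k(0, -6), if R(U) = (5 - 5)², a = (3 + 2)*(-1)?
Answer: 0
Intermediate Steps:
a = -5 (a = 5*(-1) = -5)
R(U) = 0 (R(U) = 0² = 0)
(a*R(0))*k(0, -6) = -5*0*(-4) = 0*(-4) = 0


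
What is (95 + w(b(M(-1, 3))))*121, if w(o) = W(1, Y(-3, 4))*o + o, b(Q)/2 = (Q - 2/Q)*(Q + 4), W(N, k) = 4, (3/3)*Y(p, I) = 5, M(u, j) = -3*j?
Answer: 581405/9 ≈ 64601.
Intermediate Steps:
Y(p, I) = 5
b(Q) = 2*(4 + Q)*(Q - 2/Q) (b(Q) = 2*((Q - 2/Q)*(Q + 4)) = 2*((Q - 2/Q)*(4 + Q)) = 2*((4 + Q)*(Q - 2/Q)) = 2*(4 + Q)*(Q - 2/Q))
w(o) = 5*o (w(o) = 4*o + o = 5*o)
(95 + w(b(M(-1, 3))))*121 = (95 + 5*(-4 - 16/((-3*3)) + 2*(-3*3)² + 8*(-3*3)))*121 = (95 + 5*(-4 - 16/(-9) + 2*(-9)² + 8*(-9)))*121 = (95 + 5*(-4 - 16*(-⅑) + 2*81 - 72))*121 = (95 + 5*(-4 + 16/9 + 162 - 72))*121 = (95 + 5*(790/9))*121 = (95 + 3950/9)*121 = (4805/9)*121 = 581405/9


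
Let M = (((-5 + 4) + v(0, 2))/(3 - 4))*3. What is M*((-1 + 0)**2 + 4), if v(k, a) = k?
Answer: 15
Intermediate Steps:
M = 3 (M = (((-5 + 4) + 0)/(3 - 4))*3 = ((-1 + 0)/(-1))*3 = -1*(-1)*3 = 1*3 = 3)
M*((-1 + 0)**2 + 4) = 3*((-1 + 0)**2 + 4) = 3*((-1)**2 + 4) = 3*(1 + 4) = 3*5 = 15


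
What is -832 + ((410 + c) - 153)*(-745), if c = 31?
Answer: -215392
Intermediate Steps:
-832 + ((410 + c) - 153)*(-745) = -832 + ((410 + 31) - 153)*(-745) = -832 + (441 - 153)*(-745) = -832 + 288*(-745) = -832 - 214560 = -215392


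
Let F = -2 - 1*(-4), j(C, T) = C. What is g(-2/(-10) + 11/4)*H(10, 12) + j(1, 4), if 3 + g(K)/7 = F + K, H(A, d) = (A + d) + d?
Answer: 4651/10 ≈ 465.10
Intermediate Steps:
F = 2 (F = -2 + 4 = 2)
H(A, d) = A + 2*d
g(K) = -7 + 7*K (g(K) = -21 + 7*(2 + K) = -21 + (14 + 7*K) = -7 + 7*K)
g(-2/(-10) + 11/4)*H(10, 12) + j(1, 4) = (-7 + 7*(-2/(-10) + 11/4))*(10 + 2*12) + 1 = (-7 + 7*(-2*(-⅒) + 11*(¼)))*(10 + 24) + 1 = (-7 + 7*(⅕ + 11/4))*34 + 1 = (-7 + 7*(59/20))*34 + 1 = (-7 + 413/20)*34 + 1 = (273/20)*34 + 1 = 4641/10 + 1 = 4651/10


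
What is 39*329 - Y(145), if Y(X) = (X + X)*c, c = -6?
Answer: 14571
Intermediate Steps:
Y(X) = -12*X (Y(X) = (X + X)*(-6) = (2*X)*(-6) = -12*X)
39*329 - Y(145) = 39*329 - (-12)*145 = 12831 - 1*(-1740) = 12831 + 1740 = 14571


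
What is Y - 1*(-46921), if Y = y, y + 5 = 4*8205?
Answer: 79736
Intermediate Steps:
y = 32815 (y = -5 + 4*8205 = -5 + 32820 = 32815)
Y = 32815
Y - 1*(-46921) = 32815 - 1*(-46921) = 32815 + 46921 = 79736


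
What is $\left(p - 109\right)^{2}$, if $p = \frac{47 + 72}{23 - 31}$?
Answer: $\frac{982081}{64} \approx 15345.0$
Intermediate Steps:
$p = - \frac{119}{8}$ ($p = \frac{119}{-8} = 119 \left(- \frac{1}{8}\right) = - \frac{119}{8} \approx -14.875$)
$\left(p - 109\right)^{2} = \left(- \frac{119}{8} - 109\right)^{2} = \left(- \frac{991}{8}\right)^{2} = \frac{982081}{64}$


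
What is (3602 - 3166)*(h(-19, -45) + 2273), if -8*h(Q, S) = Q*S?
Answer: 1888861/2 ≈ 9.4443e+5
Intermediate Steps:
h(Q, S) = -Q*S/8
(3602 - 3166)*(h(-19, -45) + 2273) = (3602 - 3166)*(-1/8*(-19)*(-45) + 2273) = 436*(-855/8 + 2273) = 436*(17329/8) = 1888861/2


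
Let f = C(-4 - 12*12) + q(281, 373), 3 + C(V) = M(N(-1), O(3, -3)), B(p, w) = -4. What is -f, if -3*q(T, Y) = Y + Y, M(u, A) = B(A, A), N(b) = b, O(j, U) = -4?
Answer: 767/3 ≈ 255.67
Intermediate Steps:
M(u, A) = -4
q(T, Y) = -2*Y/3 (q(T, Y) = -(Y + Y)/3 = -2*Y/3)
C(V) = -7 (C(V) = -3 - 4 = -7)
f = -767/3 (f = -7 - ⅔*373 = -7 - 746/3 = -767/3 ≈ -255.67)
-f = -1*(-767/3) = 767/3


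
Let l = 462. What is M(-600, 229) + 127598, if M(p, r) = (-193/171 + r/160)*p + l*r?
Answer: 53172893/228 ≈ 2.3321e+5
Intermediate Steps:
M(p, r) = 462*r + p*(-193/171 + r/160) (M(p, r) = (-193/171 + r/160)*p + 462*r = p*(-193/171 + r/160) + 462*r = 462*r + p*(-193/171 + r/160))
M(-600, 229) + 127598 = (462*229 - 193/171*(-600) + (1/160)*(-600)*229) + 127598 = (105798 + 38600/57 - 3435/4) + 127598 = 24080549/228 + 127598 = 53172893/228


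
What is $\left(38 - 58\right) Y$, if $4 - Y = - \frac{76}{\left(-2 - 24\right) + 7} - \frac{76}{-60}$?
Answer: $\frac{76}{3} \approx 25.333$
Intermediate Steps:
$Y = - \frac{19}{15}$ ($Y = 4 - \left(- \frac{76}{\left(-2 - 24\right) + 7} - \frac{76}{-60}\right) = 4 - \left(- \frac{76}{-26 + 7} - - \frac{19}{15}\right) = 4 - \left(- \frac{76}{-19} + \frac{19}{15}\right) = 4 - \left(\left(-76\right) \left(- \frac{1}{19}\right) + \frac{19}{15}\right) = 4 - \left(4 + \frac{19}{15}\right) = 4 - \frac{79}{15} = - \frac{19}{15} \approx -1.2667$)
$\left(38 - 58\right) Y = \left(38 - 58\right) \left(- \frac{19}{15}\right) = \left(-20\right) \left(- \frac{19}{15}\right) = \frac{76}{3}$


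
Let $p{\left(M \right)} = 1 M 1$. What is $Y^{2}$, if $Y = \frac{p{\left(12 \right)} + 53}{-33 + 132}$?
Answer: $\frac{4225}{9801} \approx 0.43108$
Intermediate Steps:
$p{\left(M \right)} = M$ ($p{\left(M \right)} = M 1 = M$)
$Y = \frac{65}{99}$ ($Y = \frac{12 + 53}{-33 + 132} = \frac{65}{99} \approx 0.65657$)
$Y^{2} = \left(\frac{65}{99}\right)^{2} = \frac{4225}{9801}$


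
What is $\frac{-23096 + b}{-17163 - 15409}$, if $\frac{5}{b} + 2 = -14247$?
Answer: $\frac{329094909}{464118428} \approx 0.70907$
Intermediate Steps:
$b = - \frac{5}{14249}$ ($b = \frac{5}{-2 - 14247} = \frac{5}{-14249} = 5 \left(- \frac{1}{14249}\right) = - \frac{5}{14249} \approx -0.0003509$)
$\frac{-23096 + b}{-17163 - 15409} = \frac{-23096 - \frac{5}{14249}}{-17163 - 15409} = - \frac{329094909}{14249 \left(-32572\right)} = \left(- \frac{329094909}{14249}\right) \left(- \frac{1}{32572}\right) = \frac{329094909}{464118428}$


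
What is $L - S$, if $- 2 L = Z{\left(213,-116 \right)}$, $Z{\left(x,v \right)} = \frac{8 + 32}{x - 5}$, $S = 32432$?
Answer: $- \frac{1686469}{52} \approx -32432.0$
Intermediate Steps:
$Z{\left(x,v \right)} = \frac{40}{-5 + x}$
$L = - \frac{5}{52}$ ($L = - \frac{40 \frac{1}{-5 + 213}}{2} = - \frac{40 \cdot \frac{1}{208}}{2} = \left(- \frac{1}{2}\right) \frac{5}{26} = - \frac{5}{52} \approx -0.096154$)
$L - S = - \frac{5}{52} - 32432 = - \frac{1686469}{52}$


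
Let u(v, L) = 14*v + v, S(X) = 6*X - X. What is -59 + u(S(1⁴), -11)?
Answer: 16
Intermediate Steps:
S(X) = 5*X
u(v, L) = 15*v
-59 + u(S(1⁴), -11) = -59 + 15*(5*1⁴) = -59 + 15*(5*1) = -59 + 15*5 = -59 + 75 = 16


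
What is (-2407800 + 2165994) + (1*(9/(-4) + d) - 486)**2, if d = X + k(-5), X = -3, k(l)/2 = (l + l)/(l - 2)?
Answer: -2570279/784 ≈ -3278.4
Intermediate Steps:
k(l) = 4*l/(-2 + l) (k(l) = 2*((l + l)/(l - 2)) = 2*((2*l)/(-2 + l)) = 2*(2*l/(-2 + l)) = 4*l/(-2 + l))
d = -1/7 (d = -3 + 4*(-5)/(-2 - 5) = -3 + 4*(-5)/(-7) = -3 + 4*(-5)*(-1/7) = -3 + 20/7 = -1/7 ≈ -0.14286)
(-2407800 + 2165994) + (1*(9/(-4) + d) - 486)**2 = (-2407800 + 2165994) + (1*(9/(-4) - 1/7) - 486)**2 = -241806 + (1*(9*(-1/4) - 1/7) - 486)**2 = -241806 + (1*(-9/4 - 1/7) - 486)**2 = -241806 + (1*(-67/28) - 486)**2 = -241806 + (-67/28 - 486)**2 = -241806 + (-13675/28)**2 = -241806 + 187005625/784 = -2570279/784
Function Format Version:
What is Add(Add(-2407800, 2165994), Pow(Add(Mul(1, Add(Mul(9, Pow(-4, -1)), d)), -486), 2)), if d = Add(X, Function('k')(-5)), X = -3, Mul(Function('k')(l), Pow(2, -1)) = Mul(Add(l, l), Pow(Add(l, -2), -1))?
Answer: Rational(-2570279, 784) ≈ -3278.4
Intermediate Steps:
Function('k')(l) = Mul(4, l, Pow(Add(-2, l), -1)) (Function('k')(l) = Mul(2, Mul(Add(l, l), Pow(Add(l, -2), -1))) = Mul(2, Mul(Mul(2, l), Pow(Add(-2, l), -1))) = Mul(2, Mul(2, l, Pow(Add(-2, l), -1))) = Mul(4, l, Pow(Add(-2, l), -1)))
d = Rational(-1, 7) (d = Add(-3, Mul(4, -5, Pow(Add(-2, -5), -1))) = Add(-3, Mul(4, -5, Pow(-7, -1))) = Add(-3, Mul(4, -5, Rational(-1, 7))) = Add(-3, Rational(20, 7)) = Rational(-1, 7) ≈ -0.14286)
Add(Add(-2407800, 2165994), Pow(Add(Mul(1, Add(Mul(9, Pow(-4, -1)), d)), -486), 2)) = Add(Add(-2407800, 2165994), Pow(Add(Mul(1, Add(Mul(9, Pow(-4, -1)), Rational(-1, 7))), -486), 2)) = Add(-241806, Pow(Add(Mul(1, Add(Mul(9, Rational(-1, 4)), Rational(-1, 7))), -486), 2)) = Add(-241806, Pow(Add(Mul(1, Add(Rational(-9, 4), Rational(-1, 7))), -486), 2)) = Add(-241806, Pow(Add(Mul(1, Rational(-67, 28)), -486), 2)) = Add(-241806, Pow(Add(Rational(-67, 28), -486), 2)) = Add(-241806, Pow(Rational(-13675, 28), 2)) = Add(-241806, Rational(187005625, 784)) = Rational(-2570279, 784)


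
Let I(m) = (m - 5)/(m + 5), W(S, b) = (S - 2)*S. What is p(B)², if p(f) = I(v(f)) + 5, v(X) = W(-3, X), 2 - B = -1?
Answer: 121/4 ≈ 30.250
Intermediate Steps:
B = 3 (B = 2 - 1*(-1) = 2 + 1 = 3)
W(S, b) = S*(-2 + S) (W(S, b) = (-2 + S)*S = S*(-2 + S))
v(X) = 15 (v(X) = -3*(-2 - 3) = -3*(-5) = 15)
I(m) = (-5 + m)/(5 + m)
p(f) = 11/2 (p(f) = (-5 + 15)/(5 + 15) + 5 = 10/20 + 5 = (1/20)*10 + 5 = ½ + 5 = 11/2)
p(B)² = (11/2)² = 121/4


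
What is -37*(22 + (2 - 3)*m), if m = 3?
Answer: -703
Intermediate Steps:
-37*(22 + (2 - 3)*m) = -37*(22 + (2 - 3)*3) = -37*(22 - 1*3) = -37*(22 - 3) = -37*19 = -703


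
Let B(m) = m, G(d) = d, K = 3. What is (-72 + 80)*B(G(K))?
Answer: 24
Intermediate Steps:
(-72 + 80)*B(G(K)) = (-72 + 80)*3 = 8*3 = 24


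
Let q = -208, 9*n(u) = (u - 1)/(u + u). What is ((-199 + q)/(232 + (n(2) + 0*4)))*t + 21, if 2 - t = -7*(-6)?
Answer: 761493/8353 ≈ 91.164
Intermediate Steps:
n(u) = (-1 + u)/(18*u) (n(u) = ((u - 1)/(u + u))/9 = ((-1 + u)/((2*u)))/9 = ((-1 + u)*(1/(2*u)))/9 = ((-1 + u)/(2*u))/9 = (-1 + u)/(18*u))
t = -40 (t = 2 - (-7)*(-6) = 2 - 1*42 = 2 - 42 = -40)
((-199 + q)/(232 + (n(2) + 0*4)))*t + 21 = ((-199 - 208)/(232 + ((1/18)*(-1 + 2)/2 + 0*4)))*(-40) + 21 = -407/(232 + ((1/18)*(½)*1 + 0))*(-40) + 21 = -407/(232 + (1/36 + 0))*(-40) + 21 = -407/(232 + 1/36)*(-40) + 21 = -407/8353/36*(-40) + 21 = -407*36/8353*(-40) + 21 = -14652/8353*(-40) + 21 = 586080/8353 + 21 = 761493/8353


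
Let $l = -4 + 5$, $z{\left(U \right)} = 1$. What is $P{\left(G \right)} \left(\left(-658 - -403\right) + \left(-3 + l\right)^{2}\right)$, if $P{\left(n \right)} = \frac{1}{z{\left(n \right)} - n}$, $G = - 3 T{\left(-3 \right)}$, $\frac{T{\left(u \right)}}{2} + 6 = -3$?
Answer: $\frac{251}{53} \approx 4.7358$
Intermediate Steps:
$T{\left(u \right)} = -18$ ($T{\left(u \right)} = -12 + 2 \left(-3\right) = -12 - 6 = -18$)
$l = 1$
$G = 54$ ($G = \left(-3\right) \left(-18\right) = 54$)
$P{\left(n \right)} = \frac{1}{1 - n}$
$P{\left(G \right)} \left(\left(-658 - -403\right) + \left(-3 + l\right)^{2}\right) = - \frac{1}{-1 + 54} \left(\left(-658 - -403\right) + \left(-3 + 1\right)^{2}\right) = - \frac{1}{53} \left(\left(-658 + 403\right) + \left(-2\right)^{2}\right) = \left(-1\right) \frac{1}{53} \left(-255 + 4\right) = \left(- \frac{1}{53}\right) \left(-251\right) = \frac{251}{53}$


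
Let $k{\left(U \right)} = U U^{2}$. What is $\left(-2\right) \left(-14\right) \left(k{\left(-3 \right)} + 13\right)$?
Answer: $-392$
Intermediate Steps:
$k{\left(U \right)} = U^{3}$
$\left(-2\right) \left(-14\right) \left(k{\left(-3 \right)} + 13\right) = \left(-2\right) \left(-14\right) \left(\left(-3\right)^{3} + 13\right) = 28 \left(-27 + 13\right) = 28 \left(-14\right) = -392$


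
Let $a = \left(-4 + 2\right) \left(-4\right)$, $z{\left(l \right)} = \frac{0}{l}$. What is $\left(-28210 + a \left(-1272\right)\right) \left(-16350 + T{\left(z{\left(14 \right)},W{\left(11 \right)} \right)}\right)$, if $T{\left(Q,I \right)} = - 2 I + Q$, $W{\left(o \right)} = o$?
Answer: $628455592$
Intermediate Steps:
$z{\left(l \right)} = 0$
$a = 8$ ($a = \left(-2\right) \left(-4\right) = 8$)
$T{\left(Q,I \right)} = Q - 2 I$
$\left(-28210 + a \left(-1272\right)\right) \left(-16350 + T{\left(z{\left(14 \right)},W{\left(11 \right)} \right)}\right) = \left(-28210 + 8 \left(-1272\right)\right) \left(-16350 + \left(0 - 22\right)\right) = \left(-28210 - 10176\right) \left(-16350 + \left(0 - 22\right)\right) = - 38386 \left(-16350 - 22\right) = \left(-38386\right) \left(-16372\right) = 628455592$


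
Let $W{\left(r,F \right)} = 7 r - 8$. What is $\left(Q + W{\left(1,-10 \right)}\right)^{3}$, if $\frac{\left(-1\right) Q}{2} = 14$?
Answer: $-24389$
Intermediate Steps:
$Q = -28$ ($Q = \left(-2\right) 14 = -28$)
$W{\left(r,F \right)} = -8 + 7 r$
$\left(Q + W{\left(1,-10 \right)}\right)^{3} = \left(-28 + \left(-8 + 7 \cdot 1\right)\right)^{3} = \left(-28 + \left(-8 + 7\right)\right)^{3} = \left(-28 - 1\right)^{3} = \left(-29\right)^{3} = -24389$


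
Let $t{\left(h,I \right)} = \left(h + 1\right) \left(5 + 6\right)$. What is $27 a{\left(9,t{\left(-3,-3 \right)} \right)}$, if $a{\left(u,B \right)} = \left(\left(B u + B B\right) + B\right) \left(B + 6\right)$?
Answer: $-114048$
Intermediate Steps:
$t{\left(h,I \right)} = 11 + 11 h$ ($t{\left(h,I \right)} = \left(1 + h\right) 11 = 11 + 11 h$)
$a{\left(u,B \right)} = \left(6 + B\right) \left(B + B^{2} + B u\right)$ ($a{\left(u,B \right)} = \left(\left(B u + B^{2}\right) + B\right) \left(6 + B\right) = \left(\left(B^{2} + B u\right) + B\right) \left(6 + B\right) = \left(B + B^{2} + B u\right) \left(6 + B\right) = \left(6 + B\right) \left(B + B^{2} + B u\right)$)
$27 a{\left(9,t{\left(-3,-3 \right)} \right)} = 27 \left(11 + 11 \left(-3\right)\right) \left(6 + \left(11 + 11 \left(-3\right)\right)^{2} + 6 \cdot 9 + 7 \left(11 + 11 \left(-3\right)\right) + \left(11 + 11 \left(-3\right)\right) 9\right) = 27 \left(11 - 33\right) \left(6 + \left(11 - 33\right)^{2} + 54 + 7 \left(11 - 33\right) + \left(11 - 33\right) 9\right) = 27 \left(- 22 \left(6 + \left(-22\right)^{2} + 54 + 7 \left(-22\right) - 198\right)\right) = 27 \left(- 22 \left(6 + 484 + 54 - 154 - 198\right)\right) = 27 \left(\left(-22\right) 192\right) = 27 \left(-4224\right) = -114048$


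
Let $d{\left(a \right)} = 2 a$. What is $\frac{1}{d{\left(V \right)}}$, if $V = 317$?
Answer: $\frac{1}{634} \approx 0.0015773$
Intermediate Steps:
$\frac{1}{d{\left(V \right)}} = \frac{1}{2 \cdot 317} = \frac{1}{634}$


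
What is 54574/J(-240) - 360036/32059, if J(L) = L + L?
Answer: -961202573/7694160 ≈ -124.93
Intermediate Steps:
J(L) = 2*L
54574/J(-240) - 360036/32059 = 54574/((2*(-240))) - 360036/32059 = 54574/(-480) - 360036*1/32059 = 54574*(-1/480) - 360036/32059 = -27287/240 - 360036/32059 = -961202573/7694160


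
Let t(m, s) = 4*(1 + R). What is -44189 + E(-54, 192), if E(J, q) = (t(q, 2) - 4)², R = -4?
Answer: -43933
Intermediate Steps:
t(m, s) = -12 (t(m, s) = 4*(1 - 4) = 4*(-3) = -12)
E(J, q) = 256 (E(J, q) = (-12 - 4)² = (-16)² = 256)
-44189 + E(-54, 192) = -44189 + 256 = -43933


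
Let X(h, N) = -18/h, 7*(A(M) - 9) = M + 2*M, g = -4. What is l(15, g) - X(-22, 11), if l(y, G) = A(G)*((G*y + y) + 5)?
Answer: -22503/77 ≈ -292.25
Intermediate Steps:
A(M) = 9 + 3*M/7 (A(M) = 9 + (M + 2*M)/7 = 9 + (3*M)/7 = 9 + 3*M/7)
l(y, G) = (9 + 3*G/7)*(5 + y + G*y) (l(y, G) = (9 + 3*G/7)*((G*y + y) + 5) = (9 + 3*G/7)*((y + G*y) + 5) = (9 + 3*G/7)*(5 + y + G*y))
l(15, g) - X(-22, 11) = 3*(21 - 4)*(5 + 15 - 4*15)/7 - (-18)/(-22) = (3/7)*17*(5 + 15 - 60) - (-18)*(-1)/22 = (3/7)*17*(-40) - 1*9/11 = -2040/7 - 9/11 = -22503/77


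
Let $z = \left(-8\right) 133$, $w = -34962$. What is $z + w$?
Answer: $-36026$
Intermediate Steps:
$z = -1064$
$z + w = -1064 - 34962 = -36026$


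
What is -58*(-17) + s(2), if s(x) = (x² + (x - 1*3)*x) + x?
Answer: 990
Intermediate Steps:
s(x) = x + x² + x*(-3 + x) (s(x) = (x² + (x - 3)*x) + x = (x² + (-3 + x)*x) + x = (x² + x*(-3 + x)) + x = x + x² + x*(-3 + x))
-58*(-17) + s(2) = -58*(-17) + 2*2*(-1 + 2) = 986 + 2*2*1 = 986 + 4 = 990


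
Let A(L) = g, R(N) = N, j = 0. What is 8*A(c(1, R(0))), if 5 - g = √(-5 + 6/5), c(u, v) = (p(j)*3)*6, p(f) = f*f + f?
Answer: 40 - 8*I*√95/5 ≈ 40.0 - 15.595*I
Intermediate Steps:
p(f) = f + f² (p(f) = f² + f = f + f²)
c(u, v) = 0 (c(u, v) = ((0*(1 + 0))*3)*6 = ((0*1)*3)*6 = (0*3)*6 = 0*6 = 0)
g = 5 - I*√95/5 (g = 5 - √(-5 + 6/5) = 5 - √(-19/5) = 5 - I*√95/5 ≈ 5.0 - 1.9494*I)
A(L) = 5 - I*√95/5
8*A(c(1, R(0))) = 8*(5 - I*√95/5) = 40 - 8*I*√95/5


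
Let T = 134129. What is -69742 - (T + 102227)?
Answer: -306098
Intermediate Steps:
-69742 - (T + 102227) = -69742 - (134129 + 102227) = -69742 - 1*236356 = -69742 - 236356 = -306098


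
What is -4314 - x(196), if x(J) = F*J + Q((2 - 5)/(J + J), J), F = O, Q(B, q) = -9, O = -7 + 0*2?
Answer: -2933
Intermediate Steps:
O = -7 (O = -7 + 0 = -7)
F = -7
x(J) = -9 - 7*J (x(J) = -7*J - 9 = -9 - 7*J)
-4314 - x(196) = -4314 - (-9 - 7*196) = -4314 - (-9 - 1372) = -4314 - 1*(-1381) = -4314 + 1381 = -2933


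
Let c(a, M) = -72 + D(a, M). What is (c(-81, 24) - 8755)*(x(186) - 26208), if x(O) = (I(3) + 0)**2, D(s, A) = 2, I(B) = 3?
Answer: 231206175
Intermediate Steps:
c(a, M) = -70 (c(a, M) = -72 + 2 = -70)
x(O) = 9 (x(O) = (3 + 0)**2 = 3**2 = 9)
(c(-81, 24) - 8755)*(x(186) - 26208) = (-70 - 8755)*(9 - 26208) = -8825*(-26199) = 231206175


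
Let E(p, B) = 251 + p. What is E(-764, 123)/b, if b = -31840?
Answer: 513/31840 ≈ 0.016112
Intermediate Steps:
E(-764, 123)/b = (251 - 764)/(-31840) = -513*(-1/31840) = 513/31840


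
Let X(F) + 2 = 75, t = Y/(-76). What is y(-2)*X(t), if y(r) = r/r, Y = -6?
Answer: 73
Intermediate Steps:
y(r) = 1
t = 3/38 (t = -6/(-76) = -6*(-1/76) = 3/38 ≈ 0.078947)
X(F) = 73 (X(F) = -2 + 75 = 73)
y(-2)*X(t) = 1*73 = 73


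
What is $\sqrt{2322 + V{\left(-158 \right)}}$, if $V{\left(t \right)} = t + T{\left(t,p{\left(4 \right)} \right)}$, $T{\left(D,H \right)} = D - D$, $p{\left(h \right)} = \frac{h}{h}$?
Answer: $2 \sqrt{541} \approx 46.519$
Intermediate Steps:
$p{\left(h \right)} = 1$
$T{\left(D,H \right)} = 0$
$V{\left(t \right)} = t$ ($V{\left(t \right)} = t + 0 = t$)
$\sqrt{2322 + V{\left(-158 \right)}} = \sqrt{2322 - 158} = \sqrt{2164} = 2 \sqrt{541}$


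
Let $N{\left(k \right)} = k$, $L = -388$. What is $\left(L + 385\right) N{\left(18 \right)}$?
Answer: $-54$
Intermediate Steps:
$\left(L + 385\right) N{\left(18 \right)} = \left(-388 + 385\right) 18 = \left(-3\right) 18 = -54$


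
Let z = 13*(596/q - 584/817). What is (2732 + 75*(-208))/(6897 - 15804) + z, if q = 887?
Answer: 5726848256/6454715853 ≈ 0.88723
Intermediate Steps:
z = -403988/724679 (z = 13*(596/887 - 584/817) = 13*(-31076/724679) = -403988/724679 ≈ -0.55747)
(2732 + 75*(-208))/(6897 - 15804) + z = (2732 + 75*(-208))/(6897 - 15804) - 403988/724679 = (2732 - 15600)/(-8907) - 403988/724679 = -12868*(-1/8907) - 403988/724679 = 12868/8907 - 403988/724679 = 5726848256/6454715853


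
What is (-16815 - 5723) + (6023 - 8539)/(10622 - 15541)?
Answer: -110861906/4919 ≈ -22538.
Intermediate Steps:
(-16815 - 5723) + (6023 - 8539)/(10622 - 15541) = -22538 - 2516/(-4919) = -22538 - 2516*(-1/4919) = -22538 + 2516/4919 = -110861906/4919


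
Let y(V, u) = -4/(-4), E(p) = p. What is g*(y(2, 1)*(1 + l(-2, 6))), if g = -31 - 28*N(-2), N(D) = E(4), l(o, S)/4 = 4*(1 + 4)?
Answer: -11583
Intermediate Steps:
l(o, S) = 80 (l(o, S) = 4*(4*(1 + 4)) = 4*(4*5) = 4*20 = 80)
N(D) = 4
y(V, u) = 1 (y(V, u) = -4*(-1/4) = 1)
g = -143 (g = -31 - 28*4 = -31 - 112 = -143)
g*(y(2, 1)*(1 + l(-2, 6))) = -143*(1 + 80) = -143*81 = -11583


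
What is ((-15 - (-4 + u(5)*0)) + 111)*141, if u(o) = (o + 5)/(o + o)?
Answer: 14100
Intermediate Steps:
u(o) = (5 + o)/(2*o) (u(o) = (5 + o)/((2*o)) = (5 + o)*(1/(2*o)) = (5 + o)/(2*o))
((-15 - (-4 + u(5)*0)) + 111)*141 = ((-15 - (-4 + ((1/2)*(5 + 5)/5)*0)) + 111)*141 = ((-15 - (-4 + ((1/2)*(1/5)*10)*0)) + 111)*141 = ((-15 - (-4 + 1*0)) + 111)*141 = ((-15 - (-4 + 0)) + 111)*141 = ((-15 - 1*(-4)) + 111)*141 = ((-15 + 4) + 111)*141 = (-11 + 111)*141 = 100*141 = 14100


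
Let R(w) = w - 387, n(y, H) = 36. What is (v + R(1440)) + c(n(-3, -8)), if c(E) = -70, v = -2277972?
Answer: -2276989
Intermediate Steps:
R(w) = -387 + w
(v + R(1440)) + c(n(-3, -8)) = (-2277972 + (-387 + 1440)) - 70 = (-2277972 + 1053) - 70 = -2276919 - 70 = -2276989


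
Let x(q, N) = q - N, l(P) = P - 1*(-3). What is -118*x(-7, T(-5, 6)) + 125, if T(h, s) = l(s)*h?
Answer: -4359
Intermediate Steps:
l(P) = 3 + P (l(P) = P + 3 = 3 + P)
T(h, s) = h*(3 + s) (T(h, s) = (3 + s)*h = h*(3 + s))
-118*x(-7, T(-5, 6)) + 125 = -118*(-7 - (-5)*(3 + 6)) + 125 = -118*(-7 - (-5)*9) + 125 = -118*(-7 - 1*(-45)) + 125 = -118*(-7 + 45) + 125 = -118*38 + 125 = -4484 + 125 = -4359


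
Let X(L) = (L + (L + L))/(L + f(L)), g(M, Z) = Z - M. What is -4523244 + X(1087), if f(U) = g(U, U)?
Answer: -4523241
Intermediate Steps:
f(U) = 0 (f(U) = U - U = 0)
X(L) = 3 (X(L) = (L + (L + L))/(L + 0) = (L + 2*L)/L = (3*L)/L = 3)
-4523244 + X(1087) = -4523244 + 3 = -4523241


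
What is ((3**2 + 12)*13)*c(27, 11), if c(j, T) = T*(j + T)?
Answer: 114114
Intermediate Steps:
c(j, T) = T*(T + j)
((3**2 + 12)*13)*c(27, 11) = ((3**2 + 12)*13)*(11*(11 + 27)) = ((9 + 12)*13)*(11*38) = (21*13)*418 = 273*418 = 114114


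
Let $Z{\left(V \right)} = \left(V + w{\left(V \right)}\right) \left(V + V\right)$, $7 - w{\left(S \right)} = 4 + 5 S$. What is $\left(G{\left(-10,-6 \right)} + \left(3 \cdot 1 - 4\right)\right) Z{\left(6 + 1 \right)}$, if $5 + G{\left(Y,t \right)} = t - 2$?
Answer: $4900$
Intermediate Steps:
$w{\left(S \right)} = 3 - 5 S$ ($w{\left(S \right)} = 7 - \left(4 + 5 S\right) = 3 - 5 S$)
$G{\left(Y,t \right)} = -7 + t$ ($G{\left(Y,t \right)} = -5 + \left(t - 2\right) = -5 + \left(-2 + t\right) = -7 + t$)
$Z{\left(V \right)} = 2 V \left(3 - 4 V\right)$ ($Z{\left(V \right)} = \left(V - \left(-3 + 5 V\right)\right) \left(V + V\right) = \left(3 - 4 V\right) 2 V = 2 V \left(3 - 4 V\right)$)
$\left(G{\left(-10,-6 \right)} + \left(3 \cdot 1 - 4\right)\right) Z{\left(6 + 1 \right)} = \left(\left(-7 - 6\right) + \left(3 \cdot 1 - 4\right)\right) 2 \left(6 + 1\right) \left(3 - 4 \left(6 + 1\right)\right) = \left(-13 + \left(3 - 4\right)\right) 2 \cdot 7 \left(3 - 28\right) = \left(-13 - 1\right) 2 \cdot 7 \left(3 - 28\right) = - 14 \cdot 2 \cdot 7 \left(-25\right) = \left(-14\right) \left(-350\right) = 4900$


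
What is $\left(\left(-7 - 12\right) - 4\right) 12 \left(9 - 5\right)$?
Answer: $-1104$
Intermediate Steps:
$\left(\left(-7 - 12\right) - 4\right) 12 \left(9 - 5\right) = \left(-19 - 4\right) 12 \cdot 4 = \left(-23\right) 12 \cdot 4 = \left(-276\right) 4 = -1104$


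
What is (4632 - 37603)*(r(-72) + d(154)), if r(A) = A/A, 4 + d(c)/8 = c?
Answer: -39598171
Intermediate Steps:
d(c) = -32 + 8*c
r(A) = 1
(4632 - 37603)*(r(-72) + d(154)) = (4632 - 37603)*(1 + (-32 + 8*154)) = -32971*(1 + (-32 + 1232)) = -32971*(1 + 1200) = -32971*1201 = -39598171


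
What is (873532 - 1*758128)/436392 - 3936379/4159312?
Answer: -51575127605/75628770096 ≈ -0.68195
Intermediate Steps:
(873532 - 1*758128)/436392 - 3936379/4159312 = (873532 - 758128)*(1/436392) - 3936379*1/4159312 = 115404*(1/436392) - 3936379/4159312 = 9617/36366 - 3936379/4159312 = -51575127605/75628770096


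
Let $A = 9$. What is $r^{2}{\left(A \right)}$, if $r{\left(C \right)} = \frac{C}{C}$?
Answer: $1$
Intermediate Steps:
$r{\left(C \right)} = 1$
$r^{2}{\left(A \right)} = 1^{2} = 1$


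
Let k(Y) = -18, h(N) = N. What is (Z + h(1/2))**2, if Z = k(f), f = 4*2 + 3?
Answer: 1225/4 ≈ 306.25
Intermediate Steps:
f = 11 (f = 8 + 3 = 11)
Z = -18
(Z + h(1/2))**2 = (-18 + 1/2)**2 = (-35/2)**2 = 1225/4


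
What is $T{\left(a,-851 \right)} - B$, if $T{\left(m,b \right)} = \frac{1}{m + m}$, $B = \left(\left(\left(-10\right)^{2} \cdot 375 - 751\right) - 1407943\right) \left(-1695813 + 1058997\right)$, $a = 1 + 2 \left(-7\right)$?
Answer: $- \frac{22703155235905}{26} \approx -8.732 \cdot 10^{11}$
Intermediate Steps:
$a = -13$ ($a = 1 - 14 = -13$)
$B = 873198278304$ ($B = \left(\left(100 \cdot 375 - 751\right) - 1407943\right) \left(-636816\right) = \left(\left(37500 - 751\right) - 1407943\right) \left(-636816\right) = \left(36749 - 1407943\right) \left(-636816\right) = \left(-1371194\right) \left(-636816\right) = 873198278304$)
$T{\left(m,b \right)} = \frac{1}{2 m}$
$T{\left(a,-851 \right)} - B = \frac{1}{2 \left(-13\right)} - 873198278304 = \frac{1}{2} \left(- \frac{1}{13}\right) - 873198278304 = - \frac{1}{26} - 873198278304 = - \frac{22703155235905}{26}$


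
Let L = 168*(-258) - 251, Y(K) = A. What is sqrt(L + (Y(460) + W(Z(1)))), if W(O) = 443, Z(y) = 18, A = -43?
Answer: I*sqrt(43195) ≈ 207.83*I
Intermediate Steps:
Y(K) = -43
L = -43595 (L = -43344 - 251 = -43595)
sqrt(L + (Y(460) + W(Z(1)))) = sqrt(-43595 + (-43 + 443)) = sqrt(-43595 + 400) = sqrt(-43195) = I*sqrt(43195)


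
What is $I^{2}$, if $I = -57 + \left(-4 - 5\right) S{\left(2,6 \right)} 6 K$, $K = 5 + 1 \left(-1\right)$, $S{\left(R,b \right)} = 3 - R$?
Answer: $74529$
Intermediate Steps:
$K = 4$ ($K = 5 - 1 = 4$)
$I = -273$ ($I = -57 + \left(-4 - 5\right) \left(3 - 2\right) 6 \cdot 4 = -57 + - 9 \left(3 - 2\right) 6 \cdot 4 = -57 + \left(-9\right) 1 \cdot 6 \cdot 4 = -57 + \left(-9\right) 6 \cdot 4 = -57 - 216 = -273$)
$I^{2} = \left(-273\right)^{2} = 74529$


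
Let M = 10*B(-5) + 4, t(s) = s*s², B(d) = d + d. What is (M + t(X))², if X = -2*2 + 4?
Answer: 9216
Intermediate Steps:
X = 0 (X = -4 + 4 = 0)
B(d) = 2*d
t(s) = s³
M = -96 (M = 10*(2*(-5)) + 4 = 10*(-10) + 4 = -100 + 4 = -96)
(M + t(X))² = (-96 + 0³)² = (-96 + 0)² = (-96)² = 9216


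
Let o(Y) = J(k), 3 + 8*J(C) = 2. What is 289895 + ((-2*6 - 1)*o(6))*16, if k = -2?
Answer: 289921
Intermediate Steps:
J(C) = -1/8 (J(C) = -3/8 + (1/8)*2 = -3/8 + 1/4 = -1/8)
o(Y) = -1/8
289895 + ((-2*6 - 1)*o(6))*16 = 289895 + ((-2*6 - 1)*(-1/8))*16 = 289895 + ((-12 - 1)*(-1/8))*16 = 289895 - 13*(-1/8)*16 = 289895 + (13/8)*16 = 289895 + 26 = 289921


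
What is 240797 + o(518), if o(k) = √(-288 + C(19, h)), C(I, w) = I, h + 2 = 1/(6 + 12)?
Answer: 240797 + I*√269 ≈ 2.408e+5 + 16.401*I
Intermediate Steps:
h = -35/18 (h = -2 + 1/(6 + 12) = -2 + 1/18 = -35/18 ≈ -1.9444)
o(k) = I*√269 (o(k) = √(-288 + 19) = √(-269) = I*√269)
240797 + o(518) = 240797 + I*√269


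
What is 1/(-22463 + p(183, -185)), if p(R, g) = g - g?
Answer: -1/22463 ≈ -4.4518e-5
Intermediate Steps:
p(R, g) = 0
1/(-22463 + p(183, -185)) = 1/(-22463 + 0) = 1/(-22463) = -1/22463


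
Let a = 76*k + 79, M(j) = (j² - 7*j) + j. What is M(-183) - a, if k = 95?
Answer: 27288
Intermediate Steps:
M(j) = j² - 6*j
a = 7299 (a = 76*95 + 79 = 7220 + 79 = 7299)
M(-183) - a = -183*(-6 - 183) - 1*7299 = -183*(-189) - 7299 = 34587 - 7299 = 27288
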